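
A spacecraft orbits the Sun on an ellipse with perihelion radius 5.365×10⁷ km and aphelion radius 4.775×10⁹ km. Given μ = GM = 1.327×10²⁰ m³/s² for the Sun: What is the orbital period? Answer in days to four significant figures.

Semi-major axis a = (r_p + r_a)/2 = (5.3650×10⁷ + 4.7750×10⁹)/2 = 2.4143×10⁹ km = 2.414×10¹² m.
By Kepler's third law T = 2π√(a³/μ) = 2π × 3.257×10⁸ = 2.046×10⁹ s.
= 23680 days.

T ≈ 23680 days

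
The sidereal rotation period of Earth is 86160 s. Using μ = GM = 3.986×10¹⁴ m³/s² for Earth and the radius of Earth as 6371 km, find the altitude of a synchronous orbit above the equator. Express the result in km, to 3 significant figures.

A synchronous orbit has period T, so by Kepler's third law a = (μT²/4π²)^(1/3).
μT²/4π² = 3.986×10¹⁴ × (8.616×10⁴)² / 39.48 = 7.495×10²² m³.
a = 4.216×10⁷ m = 42163 km.
Altitude h = a − R = 42163 − 6371 = 35792 km.

h_sync ≈ 35800 km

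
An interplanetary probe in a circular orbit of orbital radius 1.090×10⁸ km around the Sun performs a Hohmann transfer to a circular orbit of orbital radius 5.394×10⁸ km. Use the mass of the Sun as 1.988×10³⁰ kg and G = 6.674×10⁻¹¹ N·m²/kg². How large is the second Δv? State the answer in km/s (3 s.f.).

μ = GM = 6.674×10⁻¹¹ × 1.988×10³⁰ = 1.327×10²⁰ m³/s².
r₁ = 1.090×10⁸ km = 1.090×10¹¹ m.
r₂ = 5.394×10⁸ km = 5.394×10¹¹ m.
Transfer ellipse a_t = (r₁ + r₂)/2 = 3.242×10¹¹ m.
At r₁: circular v_c1 = √(μ/r₁) = 34890 m/s; transfer-perihelion v_p = √[μ(2/r₁ − 1/a_t)] = 45000 m/s.
At r₂: circular v_c2 = √(μ/r₂) = 15680 m/s; transfer-aphelion v_a = √[μ(2/r₂ − 1/a_t)] = 9094 m/s.
Δv₂ = v_c2 − v_a = 6590 m/s.
= 6.590 km/s.

Δv ≈ 6.59 km/s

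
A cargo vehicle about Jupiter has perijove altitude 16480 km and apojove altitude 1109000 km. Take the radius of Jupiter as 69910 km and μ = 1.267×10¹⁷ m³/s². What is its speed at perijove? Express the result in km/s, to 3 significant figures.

v ≈ 52.3 km/s

r_p = 69910 + 16480 = 86390 km = 8.6390×10⁷ m.
r_a = 69910 + 1109000 = 1178900 km = 1.1789×10⁹ m.
Semi-major axis a = (r_p + r_a)/2 = 6.3265×10⁵ km = 6.326×10⁸ m.
Vis-viva: v² = μ(2/r − 1/a) = 1.267×10¹⁷ × (2.315×10⁻⁸ − 1.581×10⁻⁹) = 2.733×10⁹ m²/s².
v = 52280 m/s = 52.28 km/s.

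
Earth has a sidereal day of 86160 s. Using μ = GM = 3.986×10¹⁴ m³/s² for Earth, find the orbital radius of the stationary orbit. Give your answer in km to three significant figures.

A synchronous orbit has period T, so by Kepler's third law a = (μT²/4π²)^(1/3).
μT²/4π² = 3.986×10¹⁴ × (8.616×10⁴)² / 39.48 = 7.495×10²² m³.
a = 4.216×10⁷ m = 42163 km.

r_sync ≈ 42200 km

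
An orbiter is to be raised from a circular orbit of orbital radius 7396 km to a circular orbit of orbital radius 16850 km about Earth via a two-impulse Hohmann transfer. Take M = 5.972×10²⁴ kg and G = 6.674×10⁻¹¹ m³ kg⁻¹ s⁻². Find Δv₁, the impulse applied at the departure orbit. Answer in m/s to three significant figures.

Δv ≈ 1310 m/s

μ = GM = 6.674×10⁻¹¹ × 5.972×10²⁴ = 3.986×10¹⁴ m³/s².
r₁ = 7396 km = 7.396×10⁶ m.
r₂ = 16850 km = 1.685×10⁷ m.
Transfer ellipse a_t = (r₁ + r₂)/2 = 1.212×10⁷ m.
At r₁: circular v_c1 = √(μ/r₁) = 7341 m/s; transfer-perigee v_p = √[μ(2/r₁ − 1/a_t)] = 8655 m/s.
Δv₁ = v_p − v_c1 = 1314 m/s.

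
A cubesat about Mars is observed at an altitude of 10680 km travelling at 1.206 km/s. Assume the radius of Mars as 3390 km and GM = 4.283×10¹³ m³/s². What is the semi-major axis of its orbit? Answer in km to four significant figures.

r = 3390 + 10680 = 14070 km = 1.407×10⁷ m.
Specific orbital energy ε = v²/2 − μ/r = (1206)²/2 − 4.283×10¹³/1.407×10⁷ = -2.317×10⁶ J/kg.
Since ε = −μ/(2a), a = −μ/(2ε) = 9.243×10⁶ m = 9243.2 km.

a ≈ 9243 km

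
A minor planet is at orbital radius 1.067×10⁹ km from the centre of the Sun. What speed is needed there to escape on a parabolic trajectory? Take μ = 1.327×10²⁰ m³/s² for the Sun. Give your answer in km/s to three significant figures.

v_esc ≈ 15.8 km/s

r = 1.067×10⁹ km = 1.067×10¹² m.
Escape speed v_esc = √(2μ/r) = √(2 × 1.327×10²⁰ / 1.067×10¹²) = √(2.487×10⁸) = 15770 m/s.
= 15.77 km/s.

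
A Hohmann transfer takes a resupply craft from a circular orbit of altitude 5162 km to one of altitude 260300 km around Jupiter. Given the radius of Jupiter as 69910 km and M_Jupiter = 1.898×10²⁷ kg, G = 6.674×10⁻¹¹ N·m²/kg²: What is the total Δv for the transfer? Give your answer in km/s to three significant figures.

μ = GM = 6.674×10⁻¹¹ × 1.898×10²⁷ = 1.267×10¹⁷ m³/s².
r₁ = 69910 + 5162 = 75072 km = 7.5072×10⁷ m.
r₂ = 69910 + 260300 = 330210 km = 3.3021×10⁸ m.
Transfer ellipse a_t = (r₁ + r₂)/2 = 2.026×10⁸ m.
At r₁: circular v_c1 = √(μ/r₁) = 41080 m/s; transfer-perijove v_p = √[μ(2/r₁ − 1/a_t)] = 52440 m/s.
Δv₁ = v_p − v_c1 = 11360 m/s.
At r₂: circular v_c2 = √(μ/r₂) = 19590 m/s; transfer-apojove v_a = √[μ(2/r₂ − 1/a_t)] = 11920 m/s.
Δv₂ = v_c2 − v_a = 7665 m/s.
Total Δv = Δv₁ + Δv₂ = 19020 m/s = 19.02 km/s.

Δv_total ≈ 19.0 km/s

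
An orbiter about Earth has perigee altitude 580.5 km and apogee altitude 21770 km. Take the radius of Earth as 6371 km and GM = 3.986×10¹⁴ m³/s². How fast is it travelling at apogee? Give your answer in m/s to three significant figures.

r_p = 6371 + 580.5 = 6951.5 km = 6.9515×10⁶ m.
r_a = 6371 + 21770 = 28141 km = 2.8141×10⁷ m.
Semi-major axis a = (r_p + r_a)/2 = 17546 km = 1.755×10⁷ m.
Vis-viva: v² = μ(2/r − 1/a) = 3.986×10¹⁴ × (7.107×10⁻⁸ − 5.699×10⁻⁸) = 5.612×10⁶ m²/s².
v = 2369 m/s.

v ≈ 2370 m/s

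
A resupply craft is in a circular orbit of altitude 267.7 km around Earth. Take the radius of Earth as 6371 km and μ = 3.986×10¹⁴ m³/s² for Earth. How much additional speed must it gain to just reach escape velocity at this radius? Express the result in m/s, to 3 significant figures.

r = 6371 + 267.7 = 6638.7 km = 6.6387×10⁶ m.
Circular speed v_c = √(μ/r) = 7749 m/s.
Escape speed v_esc = √(2μ/r) = √2 × v_c = 10960 m/s.
Δv = v_esc − v_c = 3210 m/s.

Δv ≈ 3210 m/s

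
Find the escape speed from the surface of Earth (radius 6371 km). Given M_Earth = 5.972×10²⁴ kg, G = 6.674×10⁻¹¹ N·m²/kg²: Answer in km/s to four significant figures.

μ = GM = 6.674×10⁻¹¹ × 5.972×10²⁴ = 3.986×10¹⁴ m³/s².
r = R = 6.371×10⁶ m.
Escape speed v_esc = √(2μ/r) = √(2 × 3.986×10¹⁴ / 6.371×10⁶) = √(1.251×10⁸) = 11190 m/s.
= 11.19 km/s.

v_esc ≈ 11.19 km/s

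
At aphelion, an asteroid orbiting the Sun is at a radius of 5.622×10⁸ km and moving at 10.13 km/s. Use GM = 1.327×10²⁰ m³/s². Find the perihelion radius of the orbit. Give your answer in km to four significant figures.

perihelion radius ≈ 1.562×10⁸ km

r_a = 5.622×10¹¹ m.
Specific energy ε = v²/2 − μ/r = -1.847×10⁸ J/kg, so a = −μ/(2ε) = 3.592×10¹¹ m.
The apsides satisfy r_p + r_a = 2a, so the perihelion radius is 2a − r_a = 1.562×10¹¹ m = 1.5615×10⁸ km.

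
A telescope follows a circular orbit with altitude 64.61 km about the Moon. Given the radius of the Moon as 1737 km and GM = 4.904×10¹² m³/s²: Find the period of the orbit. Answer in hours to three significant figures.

T ≈ 1.91 hours

r = 1737 + 64.61 = 1801.6 km = 1.8016×10⁶ m.
Kepler's third law: T = 2π√(r³/μ) = 2π√((1.802×10⁶)³ / 4.904×10¹²).
r³/μ = 1.192×10⁶ s², so T = 2π × 1.092×10³ = 6.861×10³ s.
Converting: 6.861×10³ s ÷ 3600 = 1.906 hours.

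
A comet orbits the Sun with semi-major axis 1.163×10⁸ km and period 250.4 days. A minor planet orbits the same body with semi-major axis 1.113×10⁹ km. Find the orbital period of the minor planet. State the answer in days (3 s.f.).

T₂ ≈ 7410 days

Kepler's third law: T² ∝ a³, so T₂ = T₁ (a₂/a₁)^(3/2).
a₂/a₁ = 9.570, (a₂/a₁)^(3/2) = 29.61.
T₂ = 250.4 × 29.61 = 7413 days.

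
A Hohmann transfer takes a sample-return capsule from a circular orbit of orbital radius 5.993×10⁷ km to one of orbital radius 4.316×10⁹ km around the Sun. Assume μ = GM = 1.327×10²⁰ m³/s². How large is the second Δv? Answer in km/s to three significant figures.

Δv ≈ 4.63 km/s

r₁ = 5.993×10⁷ km = 5.993×10¹⁰ m.
r₂ = 4.316×10⁹ km = 4.316×10¹² m.
Transfer ellipse a_t = (r₁ + r₂)/2 = 2.188×10¹² m.
At r₁: circular v_c1 = √(μ/r₁) = 47060 m/s; transfer-perihelion v_p = √[μ(2/r₁ − 1/a_t)] = 66090 m/s.
At r₂: circular v_c2 = √(μ/r₂) = 5545 m/s; transfer-aphelion v_a = √[μ(2/r₂ − 1/a_t)] = 917.7 m/s.
Δv₂ = v_c2 − v_a = 4627 m/s.
= 4.627 km/s.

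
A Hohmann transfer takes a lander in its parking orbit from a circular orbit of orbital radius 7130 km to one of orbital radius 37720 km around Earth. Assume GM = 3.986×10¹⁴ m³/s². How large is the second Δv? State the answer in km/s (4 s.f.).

Δv ≈ 1.418 km/s

r₁ = 7130 km = 7.130×10⁶ m.
r₂ = 37720 km = 3.772×10⁷ m.
Transfer ellipse a_t = (r₁ + r₂)/2 = 2.242×10⁷ m.
At r₁: circular v_c1 = √(μ/r₁) = 7477 m/s; transfer-perigee v_p = √[μ(2/r₁ − 1/a_t)] = 9697 m/s.
At r₂: circular v_c2 = √(μ/r₂) = 3251 m/s; transfer-apogee v_a = √[μ(2/r₂ − 1/a_t)] = 1833 m/s.
Δv₂ = v_c2 − v_a = 1418 m/s.
= 1.418 km/s.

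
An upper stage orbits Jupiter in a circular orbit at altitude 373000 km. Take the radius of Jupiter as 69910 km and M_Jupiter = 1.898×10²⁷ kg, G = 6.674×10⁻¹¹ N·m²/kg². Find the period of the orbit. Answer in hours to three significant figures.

T ≈ 45.7 hours

μ = GM = 6.674×10⁻¹¹ × 1.898×10²⁷ = 1.267×10¹⁷ m³/s².
r = 69910 + 373000 = 442910 km = 4.4291×10⁸ m.
Kepler's third law: T = 2π√(r³/μ) = 2π√((4.429×10⁸)³ / 1.267×10¹⁷).
r³/μ = 6.859×10⁸ s², so T = 2π × 2.619×10⁴ = 1.646×10⁵ s.
Converting: 1.646×10⁵ s ÷ 3600 = 45.71 hours.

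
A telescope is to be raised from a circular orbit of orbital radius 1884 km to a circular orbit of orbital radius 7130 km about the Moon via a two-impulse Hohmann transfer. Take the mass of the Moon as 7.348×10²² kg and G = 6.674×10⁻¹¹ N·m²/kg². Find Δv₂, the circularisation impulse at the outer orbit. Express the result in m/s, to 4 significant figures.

μ = GM = 6.674×10⁻¹¹ × 7.348×10²² = 4.904×10¹² m³/s².
r₁ = 1884 km = 1.884×10⁶ m.
r₂ = 7130 km = 7.130×10⁶ m.
Transfer ellipse a_t = (r₁ + r₂)/2 = 4.507×10⁶ m.
At r₁: circular v_c1 = √(μ/r₁) = 1613 m/s; transfer-perilune v_p = √[μ(2/r₁ − 1/a_t)] = 2029 m/s.
At r₂: circular v_c2 = √(μ/r₂) = 829.3 m/s; transfer-apolune v_a = √[μ(2/r₂ − 1/a_t)] = 536.2 m/s.
Δv₂ = v_c2 − v_a = 293.1 m/s.

Δv ≈ 293.1 m/s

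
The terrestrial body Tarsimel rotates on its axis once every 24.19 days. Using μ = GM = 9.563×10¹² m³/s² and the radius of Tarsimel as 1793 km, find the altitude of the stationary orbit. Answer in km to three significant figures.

h_sync ≈ 1.00×10⁵ km

T = 24.19 days = 2.090×10⁶ s.
A synchronous orbit has period T, so by Kepler's third law a = (μT²/4π²)^(1/3).
μT²/4π² = 9.563×10¹² × (2.090×10⁶)² / 39.48 = 1.058×10²⁴ m³.
a = 1.019×10⁸ m = 1.0190×10⁵ km.
Altitude h = a − R = 1.0190×10⁵ − 1793 = 1.0011×10⁵ km.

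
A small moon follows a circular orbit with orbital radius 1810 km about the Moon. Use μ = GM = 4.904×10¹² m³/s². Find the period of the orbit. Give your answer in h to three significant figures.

r = 1810 km = 1.810×10⁶ m.
Kepler's third law: T = 2π√(r³/μ) = 2π√((1.810×10⁶)³ / 4.904×10¹²).
r³/μ = 1.209×10⁶ s², so T = 2π × 1.100×10³ = 6.909×10³ s.
Converting: 6.909×10³ s ÷ 3600 = 1.919 h.

T ≈ 1.92 h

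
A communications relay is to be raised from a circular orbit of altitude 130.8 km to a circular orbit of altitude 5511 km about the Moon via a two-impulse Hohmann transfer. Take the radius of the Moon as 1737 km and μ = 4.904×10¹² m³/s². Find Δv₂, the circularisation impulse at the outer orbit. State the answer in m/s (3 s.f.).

Δv ≈ 296 m/s

r₁ = 1737 + 130.8 = 1867.8 km = 1.8678×10⁶ m.
r₂ = 1737 + 5511 = 7248.0 km = 7.2480×10⁶ m.
Transfer ellipse a_t = (r₁ + r₂)/2 = 4.558×10⁶ m.
At r₁: circular v_c1 = √(μ/r₁) = 1620 m/s; transfer-perilune v_p = √[μ(2/r₁ − 1/a_t)] = 2043 m/s.
At r₂: circular v_c2 = √(μ/r₂) = 822.6 m/s; transfer-apolune v_a = √[μ(2/r₂ − 1/a_t)] = 526.6 m/s.
Δv₂ = v_c2 − v_a = 296.0 m/s.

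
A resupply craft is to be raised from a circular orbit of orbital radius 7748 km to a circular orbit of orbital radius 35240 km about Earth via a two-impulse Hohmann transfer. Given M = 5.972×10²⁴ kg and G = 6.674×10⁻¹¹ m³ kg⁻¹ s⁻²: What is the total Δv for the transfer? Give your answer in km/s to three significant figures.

μ = GM = 6.674×10⁻¹¹ × 5.972×10²⁴ = 3.986×10¹⁴ m³/s².
r₁ = 7748 km = 7.748×10⁶ m.
r₂ = 35240 km = 3.524×10⁷ m.
Transfer ellipse a_t = (r₁ + r₂)/2 = 2.149×10⁷ m.
At r₁: circular v_c1 = √(μ/r₁) = 7172 m/s; transfer-perigee v_p = √[μ(2/r₁ − 1/a_t)] = 9184 m/s.
Δv₁ = v_p − v_c1 = 2011 m/s.
At r₂: circular v_c2 = √(μ/r₂) = 3363 m/s; transfer-apogee v_a = √[μ(2/r₂ − 1/a_t)] = 2019 m/s.
Δv₂ = v_c2 − v_a = 1344 m/s.
Total Δv = Δv₁ + Δv₂ = 3355 m/s = 3.355 km/s.

Δv_total ≈ 3.36 km/s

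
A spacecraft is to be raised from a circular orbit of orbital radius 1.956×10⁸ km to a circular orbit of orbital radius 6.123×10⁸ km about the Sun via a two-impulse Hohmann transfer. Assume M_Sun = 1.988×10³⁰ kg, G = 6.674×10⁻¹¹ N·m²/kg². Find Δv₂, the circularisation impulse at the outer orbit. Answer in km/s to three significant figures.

Δv ≈ 4.48 km/s

μ = GM = 6.674×10⁻¹¹ × 1.988×10³⁰ = 1.327×10²⁰ m³/s².
r₁ = 1.956×10⁸ km = 1.956×10¹¹ m.
r₂ = 6.123×10⁸ km = 6.123×10¹¹ m.
Transfer ellipse a_t = (r₁ + r₂)/2 = 4.040×10¹¹ m.
At r₁: circular v_c1 = √(μ/r₁) = 26040 m/s; transfer-perihelion v_p = √[μ(2/r₁ − 1/a_t)] = 32070 m/s.
At r₂: circular v_c2 = √(μ/r₂) = 14720 m/s; transfer-aphelion v_a = √[μ(2/r₂ − 1/a_t)] = 10240 m/s.
Δv₂ = v_c2 − v_a = 4477 m/s.
= 4.477 km/s.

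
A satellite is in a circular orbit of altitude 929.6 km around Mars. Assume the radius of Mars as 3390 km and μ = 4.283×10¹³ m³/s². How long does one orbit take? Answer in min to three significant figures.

T ≈ 144 min

r = 3390 + 929.6 = 4319.6 km = 4.3196×10⁶ m.
Kepler's third law: T = 2π√(r³/μ) = 2π√((4.320×10⁶)³ / 4.283×10¹³).
r³/μ = 1.882×10⁶ s², so T = 2π × 1.372×10³ = 8.619×10³ s.
Converting: 8.619×10³ s ÷ 60.00 = 143.7 min.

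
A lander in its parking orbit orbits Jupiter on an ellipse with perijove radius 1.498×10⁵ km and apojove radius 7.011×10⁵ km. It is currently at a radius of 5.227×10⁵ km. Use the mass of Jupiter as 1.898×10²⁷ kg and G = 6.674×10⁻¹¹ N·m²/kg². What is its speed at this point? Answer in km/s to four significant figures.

v ≈ 13.67 km/s

μ = GM = 6.674×10⁻¹¹ × 1.898×10²⁷ = 1.267×10¹⁷ m³/s².
Semi-major axis a = (r_p + r_a)/2 = 4.2545×10⁵ km = 4.254×10⁸ m.
Vis-viva: v² = μ(2/r − 1/a) = 1.267×10¹⁷ × (3.826×10⁻⁹ − 2.350×10⁻⁹) = 1.869×10⁸ m²/s².
v = 13670 m/s = 13.67 km/s.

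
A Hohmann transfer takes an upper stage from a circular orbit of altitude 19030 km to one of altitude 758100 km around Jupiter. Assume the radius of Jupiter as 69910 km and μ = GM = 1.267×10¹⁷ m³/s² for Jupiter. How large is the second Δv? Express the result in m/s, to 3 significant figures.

r₁ = 69910 + 19030 = 88940 km = 8.8940×10⁷ m.
r₂ = 69910 + 758100 = 828010 km = 8.2801×10⁸ m.
Transfer ellipse a_t = (r₁ + r₂)/2 = 4.585×10⁸ m.
At r₁: circular v_c1 = √(μ/r₁) = 37740 m/s; transfer-perijove v_p = √[μ(2/r₁ − 1/a_t)] = 50720 m/s.
At r₂: circular v_c2 = √(μ/r₂) = 12370 m/s; transfer-apojove v_a = √[μ(2/r₂ − 1/a_t)] = 5448 m/s.
Δv₂ = v_c2 − v_a = 6922 m/s.

Δv ≈ 6920 m/s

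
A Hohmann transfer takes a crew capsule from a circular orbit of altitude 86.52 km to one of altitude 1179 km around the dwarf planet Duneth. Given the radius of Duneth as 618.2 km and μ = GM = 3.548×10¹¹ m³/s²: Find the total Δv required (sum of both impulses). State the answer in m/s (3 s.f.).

Δv_total ≈ 252 m/s

r₁ = 618.2 + 86.52 = 704.72 km = 7.0472×10⁵ m.
r₂ = 618.2 + 1179 = 1797.2 km = 1.7972×10⁶ m.
Transfer ellipse a_t = (r₁ + r₂)/2 = 1.251×10⁶ m.
At r₁: circular v_c1 = √(μ/r₁) = 709.6 m/s; transfer-periapsis v_p = √[μ(2/r₁ − 1/a_t)] = 850.5 m/s.
Δv₁ = v_p − v_c1 = 140.9 m/s.
At r₂: circular v_c2 = √(μ/r₂) = 444.3 m/s; transfer-apoapsis v_a = √[μ(2/r₂ − 1/a_t)] = 333.5 m/s.
Δv₂ = v_c2 − v_a = 110.8 m/s.
Total Δv = Δv₁ + Δv₂ = 251.8 m/s.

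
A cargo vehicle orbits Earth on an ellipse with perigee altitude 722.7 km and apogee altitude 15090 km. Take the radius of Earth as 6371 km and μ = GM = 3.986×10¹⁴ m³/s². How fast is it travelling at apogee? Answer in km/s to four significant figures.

r_p = 6371 + 722.7 = 7093.7 km = 7.0937×10⁶ m.
r_a = 6371 + 15090 = 21461 km = 2.1461×10⁷ m.
Semi-major axis a = (r_p + r_a)/2 = 14277 km = 1.428×10⁷ m.
Vis-viva: v² = μ(2/r − 1/a) = 3.986×10¹⁴ × (9.319×10⁻⁸ − 7.004×10⁻⁸) = 9.228×10⁶ m²/s².
v = 3038 m/s = 3.038 km/s.

v ≈ 3.038 km/s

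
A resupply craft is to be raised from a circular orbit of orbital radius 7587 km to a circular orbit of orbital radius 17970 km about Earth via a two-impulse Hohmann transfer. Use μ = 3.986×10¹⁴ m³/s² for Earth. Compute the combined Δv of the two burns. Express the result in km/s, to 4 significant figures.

r₁ = 7587 km = 7.587×10⁶ m.
r₂ = 17970 km = 1.797×10⁷ m.
Transfer ellipse a_t = (r₁ + r₂)/2 = 1.278×10⁷ m.
At r₁: circular v_c1 = √(μ/r₁) = 7248 m/s; transfer-perigee v_p = √[μ(2/r₁ − 1/a_t)] = 8595 m/s.
Δv₁ = v_p − v_c1 = 1347 m/s.
At r₂: circular v_c2 = √(μ/r₂) = 4710 m/s; transfer-apogee v_a = √[μ(2/r₂ − 1/a_t)] = 3629 m/s.
Δv₂ = v_c2 − v_a = 1081 m/s.
Total Δv = Δv₁ + Δv₂ = 2428 m/s = 2.428 km/s.

Δv_total ≈ 2.428 km/s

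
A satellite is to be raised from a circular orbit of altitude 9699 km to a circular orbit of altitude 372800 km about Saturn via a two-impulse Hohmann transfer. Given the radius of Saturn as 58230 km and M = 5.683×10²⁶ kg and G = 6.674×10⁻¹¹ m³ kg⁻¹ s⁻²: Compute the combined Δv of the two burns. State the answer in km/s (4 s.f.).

Δv_total ≈ 11.92 km/s

μ = GM = 6.674×10⁻¹¹ × 5.683×10²⁶ = 3.793×10¹⁶ m³/s².
r₁ = 58230 + 9699 = 67929 km = 6.7929×10⁷ m.
r₂ = 58230 + 372800 = 431030 km = 4.3103×10⁸ m.
Transfer ellipse a_t = (r₁ + r₂)/2 = 2.495×10⁸ m.
At r₁: circular v_c1 = √(μ/r₁) = 23630 m/s; transfer-perikrone v_p = √[μ(2/r₁ − 1/a_t)] = 31060 m/s.
Δv₁ = v_p − v_c1 = 7430 m/s.
At r₂: circular v_c2 = √(μ/r₂) = 9381 m/s; transfer-apokrone v_a = √[μ(2/r₂ − 1/a_t)] = 4895 m/s.
Δv₂ = v_c2 − v_a = 4486 m/s.
Total Δv = Δv₁ + Δv₂ = 11920 m/s = 11.92 km/s.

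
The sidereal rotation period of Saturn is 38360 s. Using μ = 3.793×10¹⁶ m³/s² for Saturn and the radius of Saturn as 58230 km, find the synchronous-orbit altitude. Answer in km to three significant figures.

h_sync ≈ 54000 km

A synchronous orbit has period T, so by Kepler's third law a = (μT²/4π²)^(1/3).
μT²/4π² = 3.793×10¹⁶ × (3.836×10⁴)² / 39.48 = 1.414×10²⁴ m³.
a = 1.122×10⁸ m = 1.1223×10⁵ km.
Altitude h = a − R = 1.1223×10⁵ − 58230 = 54005 km.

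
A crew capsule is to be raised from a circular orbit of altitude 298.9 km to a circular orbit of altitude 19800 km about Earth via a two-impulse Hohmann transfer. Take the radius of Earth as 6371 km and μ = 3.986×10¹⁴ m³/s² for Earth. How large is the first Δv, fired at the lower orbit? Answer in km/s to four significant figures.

r₁ = 6371 + 298.9 = 6669.9 km = 6.6699×10⁶ m.
r₂ = 6371 + 19800 = 26171 km = 2.6171×10⁷ m.
Transfer ellipse a_t = (r₁ + r₂)/2 = 1.642×10⁷ m.
At r₁: circular v_c1 = √(μ/r₁) = 7731 m/s; transfer-perigee v_p = √[μ(2/r₁ − 1/a_t)] = 9759 m/s.
Δv₁ = v_p − v_c1 = 2029 m/s.
= 2.029 km/s.

Δv ≈ 2.029 km/s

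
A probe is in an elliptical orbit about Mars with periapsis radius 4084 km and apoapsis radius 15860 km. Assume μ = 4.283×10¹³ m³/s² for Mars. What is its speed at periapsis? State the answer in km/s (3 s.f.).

Semi-major axis a = (r_p + r_a)/2 = 9972.0 km = 9.972×10⁶ m.
Vis-viva: v² = μ(2/r − 1/a) = 4.283×10¹³ × (4.897×10⁻⁷ − 1.003×10⁻⁷) = 1.668×10⁷ m²/s².
v = 4084 m/s = 4.084 km/s.

v ≈ 4.08 km/s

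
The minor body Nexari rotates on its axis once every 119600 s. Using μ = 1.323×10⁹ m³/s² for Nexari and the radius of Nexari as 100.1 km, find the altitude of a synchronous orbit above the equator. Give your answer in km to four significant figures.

h_sync ≈ 682.5 km

A synchronous orbit has period T, so by Kepler's third law a = (μT²/4π²)^(1/3).
μT²/4π² = 1.323×10⁹ × (1.196×10⁵)² / 39.48 = 4.794×10¹⁷ m³.
a = 7.826×10⁵ m = 782.63 km.
Altitude h = a − R = 782.63 − 100.1 = 682.53 km.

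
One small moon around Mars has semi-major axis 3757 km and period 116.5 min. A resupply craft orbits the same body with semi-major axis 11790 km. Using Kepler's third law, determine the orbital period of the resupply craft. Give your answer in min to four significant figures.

T₂ ≈ 647.6 min

Kepler's third law: T² ∝ a³, so T₂ = T₁ (a₂/a₁)^(3/2).
a₂/a₁ = 3.138, (a₂/a₁)^(3/2) = 5.559.
T₂ = 116.5 × 5.559 = 647.6 min.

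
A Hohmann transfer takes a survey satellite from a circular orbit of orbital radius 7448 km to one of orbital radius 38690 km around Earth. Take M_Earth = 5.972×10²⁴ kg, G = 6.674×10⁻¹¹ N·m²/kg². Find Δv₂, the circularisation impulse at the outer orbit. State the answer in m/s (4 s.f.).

μ = GM = 6.674×10⁻¹¹ × 5.972×10²⁴ = 3.986×10¹⁴ m³/s².
r₁ = 7448 km = 7.448×10⁶ m.
r₂ = 38690 km = 3.869×10⁷ m.
Transfer ellipse a_t = (r₁ + r₂)/2 = 2.307×10⁷ m.
At r₁: circular v_c1 = √(μ/r₁) = 7315 m/s; transfer-perigee v_p = √[μ(2/r₁ − 1/a_t)] = 9474 m/s.
At r₂: circular v_c2 = √(μ/r₂) = 3210 m/s; transfer-apogee v_a = √[μ(2/r₂ − 1/a_t)] = 1824 m/s.
Δv₂ = v_c2 − v_a = 1386 m/s.

Δv ≈ 1386 m/s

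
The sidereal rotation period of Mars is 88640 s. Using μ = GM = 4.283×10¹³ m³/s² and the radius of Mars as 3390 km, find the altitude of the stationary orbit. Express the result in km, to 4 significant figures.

h_sync ≈ 17040 km

A synchronous orbit has period T, so by Kepler's third law a = (μT²/4π²)^(1/3).
μT²/4π² = 4.283×10¹³ × (8.864×10⁴)² / 39.48 = 8.524×10²¹ m³.
a = 2.043×10⁷ m = 20428 km.
Altitude h = a − R = 20428 − 3390 = 17038 km.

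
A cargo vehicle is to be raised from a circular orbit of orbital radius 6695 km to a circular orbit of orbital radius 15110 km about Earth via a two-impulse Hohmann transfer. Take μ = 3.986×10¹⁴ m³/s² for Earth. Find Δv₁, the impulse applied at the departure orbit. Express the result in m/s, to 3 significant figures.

r₁ = 6695 km = 6.695×10⁶ m.
r₂ = 15110 km = 1.511×10⁷ m.
Transfer ellipse a_t = (r₁ + r₂)/2 = 1.090×10⁷ m.
At r₁: circular v_c1 = √(μ/r₁) = 7716 m/s; transfer-perigee v_p = √[μ(2/r₁ − 1/a_t)] = 9084 m/s.
Δv₁ = v_p − v_c1 = 1368 m/s.

Δv ≈ 1370 m/s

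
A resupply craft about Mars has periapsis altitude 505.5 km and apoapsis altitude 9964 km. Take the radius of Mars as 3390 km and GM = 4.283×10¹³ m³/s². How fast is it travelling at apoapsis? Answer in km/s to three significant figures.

r_p = 3390 + 505.5 = 3895.5 km = 3.8955×10⁶ m.
r_a = 3390 + 9964 = 13354 km = 1.3354×10⁷ m.
Semi-major axis a = (r_p + r_a)/2 = 8624.8 km = 8.625×10⁶ m.
Vis-viva: v² = μ(2/r − 1/a) = 4.283×10¹³ × (1.498×10⁻⁷ − 1.159×10⁻⁷) = 1.449×10⁶ m²/s².
v = 1204 m/s = 1.204 km/s.

v ≈ 1.20 km/s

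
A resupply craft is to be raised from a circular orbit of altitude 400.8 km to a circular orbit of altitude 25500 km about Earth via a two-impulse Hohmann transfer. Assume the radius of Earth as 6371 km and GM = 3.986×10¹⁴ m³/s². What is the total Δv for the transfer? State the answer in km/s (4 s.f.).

r₁ = 6371 + 400.8 = 6771.8 km = 6.7718×10⁶ m.
r₂ = 6371 + 25500 = 31871 km = 3.1871×10⁷ m.
Transfer ellipse a_t = (r₁ + r₂)/2 = 1.932×10⁷ m.
At r₁: circular v_c1 = √(μ/r₁) = 7672 m/s; transfer-perigee v_p = √[μ(2/r₁ − 1/a_t)] = 9854 m/s.
Δv₁ = v_p − v_c1 = 2181 m/s.
At r₂: circular v_c2 = √(μ/r₂) = 3536 m/s; transfer-apogee v_a = √[μ(2/r₂ − 1/a_t)] = 2094 m/s.
Δv₂ = v_c2 − v_a = 1443 m/s.
Total Δv = Δv₁ + Δv₂ = 3624 m/s = 3.624 km/s.

Δv_total ≈ 3.624 km/s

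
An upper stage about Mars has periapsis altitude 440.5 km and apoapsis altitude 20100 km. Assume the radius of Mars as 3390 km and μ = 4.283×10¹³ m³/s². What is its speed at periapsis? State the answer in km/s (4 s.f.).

r_p = 3390 + 440.5 = 3830.5 km = 3.8305×10⁶ m.
r_a = 3390 + 20100 = 23490 km = 2.3490×10⁷ m.
Semi-major axis a = (r_p + r_a)/2 = 13660 km = 1.366×10⁷ m.
Vis-viva: v² = μ(2/r − 1/a) = 4.283×10¹³ × (5.221×10⁻⁷ − 7.321×10⁻⁸) = 1.923×10⁷ m²/s².
v = 4385 m/s = 4.385 km/s.

v ≈ 4.385 km/s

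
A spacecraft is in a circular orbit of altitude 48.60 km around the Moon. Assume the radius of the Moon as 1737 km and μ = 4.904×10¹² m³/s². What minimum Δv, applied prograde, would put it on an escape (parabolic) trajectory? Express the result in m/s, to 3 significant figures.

r = 1737 + 48.60 = 1785.6 km = 1.7856×10⁶ m.
Circular speed v_c = √(μ/r) = 1657 m/s.
Escape speed v_esc = √(2μ/r) = √2 × v_c = 2344 m/s.
Δv = v_esc − v_c = 686.4 m/s.

Δv ≈ 686 m/s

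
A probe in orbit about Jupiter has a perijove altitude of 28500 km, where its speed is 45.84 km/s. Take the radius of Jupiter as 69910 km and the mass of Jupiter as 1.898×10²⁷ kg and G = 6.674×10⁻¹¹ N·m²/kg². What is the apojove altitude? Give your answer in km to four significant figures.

μ = GM = 6.674×10⁻¹¹ × 1.898×10²⁷ = 1.267×10¹⁷ m³/s².
r_p = 69910 + 28500 = 98410 km = 9.841×10⁷ m.
Specific energy ε = v²/2 − μ/r = -2.365×10⁸ J/kg, so a = −μ/(2ε) = 2.678×10⁸ m.
The apsides satisfy r_p + r_a = 2a, so the apojove radius is 2a − r_p = 4.371×10⁸ m = 4.3712×10⁵ km.
Apojove altitude = 4.3712×10⁵ − 69910 = 3.6721×10⁵ km.

apojove altitude ≈ 3.672×10⁵ km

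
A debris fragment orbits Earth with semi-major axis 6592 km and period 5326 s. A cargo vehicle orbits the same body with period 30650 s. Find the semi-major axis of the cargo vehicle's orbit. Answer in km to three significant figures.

a₂ ≈ 21200 km

Kepler's third law: a³ ∝ T², so a₂ = a₁ (T₂/T₁)^(2/3).
T₂/T₁ = 5.755, (T₂/T₁)^(2/3) = 3.211.
a₂ = 6592 × 3.211 = 21170 km.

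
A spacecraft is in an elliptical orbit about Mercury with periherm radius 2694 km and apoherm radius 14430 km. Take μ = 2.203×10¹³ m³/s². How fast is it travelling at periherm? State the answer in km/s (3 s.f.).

Semi-major axis a = (r_p + r_a)/2 = 8562.0 km = 8.562×10⁶ m.
Vis-viva: v² = μ(2/r − 1/a) = 2.203×10¹³ × (7.424×10⁻⁷ − 1.168×10⁻⁷) = 1.378×10⁷ m²/s².
v = 3712 m/s = 3.712 km/s.

v ≈ 3.71 km/s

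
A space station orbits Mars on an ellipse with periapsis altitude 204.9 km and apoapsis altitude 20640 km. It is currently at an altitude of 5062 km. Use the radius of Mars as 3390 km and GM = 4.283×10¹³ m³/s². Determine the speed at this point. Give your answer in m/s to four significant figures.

v ≈ 2652 m/s

r_p = 3390 + 204.9 = 3594.9 km = 3.5949×10⁶ m.
r_a = 3390 + 20640 = 24030 km = 2.4030×10⁷ m.
r = 3390 + 5062 = 8452.0 km = 8.452×10⁶ m.
Semi-major axis a = (r_p + r_a)/2 = 13812 km = 1.381×10⁷ m.
Vis-viva: v² = μ(2/r − 1/a) = 4.283×10¹³ × (2.366×10⁻⁷ − 7.240×10⁻⁸) = 7.034×10⁶ m²/s².
v = 2652 m/s.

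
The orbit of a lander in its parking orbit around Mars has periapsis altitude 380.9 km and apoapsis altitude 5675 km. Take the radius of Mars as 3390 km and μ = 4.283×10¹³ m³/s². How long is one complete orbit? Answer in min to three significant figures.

T ≈ 260 min

r_p = 3390 + 380.9 = 3770.9 km = 3.7709×10⁶ m.
r_a = 3390 + 5675 = 9065.0 km = 9.0650×10⁶ m.
Semi-major axis a = (r_p + r_a)/2 = (3770.9 + 9065.0)/2 = 6417.9 km = 6.418×10⁶ m.
By Kepler's third law T = 2π√(a³/μ) = 2π × 2.484×10³ = 1.561×10⁴ s.
= 260.2 min.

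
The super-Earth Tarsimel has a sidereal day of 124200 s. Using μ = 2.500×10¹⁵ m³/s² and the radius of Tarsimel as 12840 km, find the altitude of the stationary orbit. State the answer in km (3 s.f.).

h_sync ≈ 86400 km

A synchronous orbit has period T, so by Kepler's third law a = (μT²/4π²)^(1/3).
μT²/4π² = 2.500×10¹⁵ × (1.242×10⁵)² / 39.48 = 9.768×10²³ m³.
a = 9.922×10⁷ m = 99222 km.
Altitude h = a − R = 99222 − 12840 = 86382 km.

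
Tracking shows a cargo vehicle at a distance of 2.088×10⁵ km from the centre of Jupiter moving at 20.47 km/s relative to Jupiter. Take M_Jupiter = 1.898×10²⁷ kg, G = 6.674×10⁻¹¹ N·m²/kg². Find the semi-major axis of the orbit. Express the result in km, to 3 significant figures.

a ≈ 1.59×10⁵ km

μ = GM = 6.674×10⁻¹¹ × 1.898×10²⁷ = 1.267×10¹⁷ m³/s².
r = 2.088×10⁸ m.
Vis-viva rearranged: 1/a = 2/r − v²/μ = 9.579×10⁻⁹ − 3.308×10⁻⁹ = 6.271×10⁻⁹ m⁻¹.
a = 1.595×10⁸ m = 1.5947×10⁵ km.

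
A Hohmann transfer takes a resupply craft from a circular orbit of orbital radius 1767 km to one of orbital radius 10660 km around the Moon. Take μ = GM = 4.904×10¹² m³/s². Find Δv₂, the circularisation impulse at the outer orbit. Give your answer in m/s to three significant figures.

r₁ = 1767 km = 1.767×10⁶ m.
r₂ = 10660 km = 1.066×10⁷ m.
Transfer ellipse a_t = (r₁ + r₂)/2 = 6.214×10⁶ m.
At r₁: circular v_c1 = √(μ/r₁) = 1666 m/s; transfer-perilune v_p = √[μ(2/r₁ − 1/a_t)] = 2182 m/s.
At r₂: circular v_c2 = √(μ/r₂) = 678.3 m/s; transfer-apolune v_a = √[μ(2/r₂ − 1/a_t)] = 361.7 m/s.
Δv₂ = v_c2 − v_a = 316.6 m/s.

Δv ≈ 317 m/s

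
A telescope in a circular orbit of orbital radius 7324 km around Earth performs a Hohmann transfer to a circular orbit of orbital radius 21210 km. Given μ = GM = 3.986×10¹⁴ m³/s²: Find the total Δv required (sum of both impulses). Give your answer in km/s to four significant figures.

r₁ = 7324 km = 7.324×10⁶ m.
r₂ = 21210 km = 2.121×10⁷ m.
Transfer ellipse a_t = (r₁ + r₂)/2 = 1.427×10⁷ m.
At r₁: circular v_c1 = √(μ/r₁) = 7377 m/s; transfer-perigee v_p = √[μ(2/r₁ − 1/a_t)] = 8995 m/s.
Δv₁ = v_p − v_c1 = 1618 m/s.
At r₂: circular v_c2 = √(μ/r₂) = 4335 m/s; transfer-apogee v_a = √[μ(2/r₂ − 1/a_t)] = 3106 m/s.
Δv₂ = v_c2 − v_a = 1229 m/s.
Total Δv = Δv₁ + Δv₂ = 2847 m/s = 2.847 km/s.

Δv_total ≈ 2.847 km/s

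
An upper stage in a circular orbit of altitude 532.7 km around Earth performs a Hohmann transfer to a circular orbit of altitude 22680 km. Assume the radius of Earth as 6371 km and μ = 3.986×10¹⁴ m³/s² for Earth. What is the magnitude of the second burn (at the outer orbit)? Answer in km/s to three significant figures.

Δv ≈ 1.41 km/s

r₁ = 6371 + 532.7 = 6903.7 km = 6.9037×10⁶ m.
r₂ = 6371 + 22680 = 29051 km = 2.9051×10⁷ m.
Transfer ellipse a_t = (r₁ + r₂)/2 = 1.798×10⁷ m.
At r₁: circular v_c1 = √(μ/r₁) = 7598 m/s; transfer-perigee v_p = √[μ(2/r₁ − 1/a_t)] = 9659 m/s.
At r₂: circular v_c2 = √(μ/r₂) = 3704 m/s; transfer-apogee v_a = √[μ(2/r₂ − 1/a_t)] = 2295 m/s.
Δv₂ = v_c2 − v_a = 1409 m/s.
= 1.409 km/s.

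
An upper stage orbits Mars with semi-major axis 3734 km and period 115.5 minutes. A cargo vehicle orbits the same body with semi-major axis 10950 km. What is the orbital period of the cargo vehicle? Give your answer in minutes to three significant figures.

T₂ ≈ 580 minutes

Kepler's third law: T² ∝ a³, so T₂ = T₁ (a₂/a₁)^(3/2).
a₂/a₁ = 2.933, (a₂/a₁)^(3/2) = 5.022.
T₂ = 115.5 × 5.022 = 580.0 minutes.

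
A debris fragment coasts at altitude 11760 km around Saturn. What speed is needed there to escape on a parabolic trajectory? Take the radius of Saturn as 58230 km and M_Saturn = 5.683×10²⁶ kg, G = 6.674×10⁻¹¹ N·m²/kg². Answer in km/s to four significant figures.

v_esc ≈ 32.92 km/s

μ = GM = 6.674×10⁻¹¹ × 5.683×10²⁶ = 3.793×10¹⁶ m³/s².
r = 58230 + 11760 = 69990 km = 6.9990×10⁷ m.
Escape speed v_esc = √(2μ/r) = √(2 × 3.793×10¹⁶ / 6.999×10⁷) = √(1.084×10⁹) = 32920 m/s.
= 32.92 km/s.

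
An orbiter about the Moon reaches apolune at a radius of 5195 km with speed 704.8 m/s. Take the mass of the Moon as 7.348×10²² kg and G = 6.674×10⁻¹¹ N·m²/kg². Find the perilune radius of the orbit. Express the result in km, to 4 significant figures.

μ = GM = 6.674×10⁻¹¹ × 7.348×10²² = 4.904×10¹² m³/s².
r_a = 5.195×10⁶ m.
Specific energy ε = v²/2 − μ/r = -6.956×10⁵ J/kg, so a = −μ/(2ε) = 3.525×10⁶ m.
The apsides satisfy r_p + r_a = 2a, so the perilune radius is 2a − r_a = 1.855×10⁶ m = 1854.9 km.

perilune radius ≈ 1855 km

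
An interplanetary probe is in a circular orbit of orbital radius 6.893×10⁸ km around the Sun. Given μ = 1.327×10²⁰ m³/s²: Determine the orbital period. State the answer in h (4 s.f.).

T ≈ 86710 h

r = 6.893×10⁸ km = 6.893×10¹¹ m.
Kepler's third law: T = 2π√(r³/μ) = 2π√((6.893×10¹¹)³ / 1.327×10²⁰).
r³/μ = 2.468×10¹⁵ s², so T = 2π × 4.968×10⁷ = 3.121×10⁸ s.
Converting: 3.121×10⁸ s ÷ 3600 = 86710 h.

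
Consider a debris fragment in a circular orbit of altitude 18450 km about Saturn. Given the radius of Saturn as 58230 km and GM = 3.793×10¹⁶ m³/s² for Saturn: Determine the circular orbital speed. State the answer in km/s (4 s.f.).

v ≈ 22.24 km/s

r = 58230 + 18450 = 76680 km = 7.6680×10⁷ m.
For a circular orbit v = √(μ/r) = √(3.793×10¹⁶ / 7.668×10⁷) = √(4.947×10⁸) = 22240 m/s.
That is 22.24 km/s.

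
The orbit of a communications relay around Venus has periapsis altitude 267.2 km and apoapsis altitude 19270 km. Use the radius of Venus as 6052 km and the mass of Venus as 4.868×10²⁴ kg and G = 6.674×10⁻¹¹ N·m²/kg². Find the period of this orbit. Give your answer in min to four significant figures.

μ = GM = 6.674×10⁻¹¹ × 4.868×10²⁴ = 3.249×10¹⁴ m³/s².
r_p = 6052 + 267.2 = 6319.2 km = 6.3192×10⁶ m.
r_a = 6052 + 19270 = 25322 km = 2.5322×10⁷ m.
Semi-major axis a = (r_p + r_a)/2 = (6319.2 + 25322)/2 = 15821 km = 1.582×10⁷ m.
By Kepler's third law T = 2π√(a³/μ) = 2π × 3.491×10³ = 2.194×10⁴ s.
= 365.6 min.

T ≈ 365.6 min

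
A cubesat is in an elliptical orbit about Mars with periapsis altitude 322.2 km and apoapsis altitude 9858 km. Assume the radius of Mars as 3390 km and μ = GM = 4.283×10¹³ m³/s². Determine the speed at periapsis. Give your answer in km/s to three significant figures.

v ≈ 4.25 km/s

r_p = 3390 + 322.2 = 3712.2 km = 3.7122×10⁶ m.
r_a = 3390 + 9858 = 13248 km = 1.3248×10⁷ m.
Semi-major axis a = (r_p + r_a)/2 = 8480.1 km = 8.480×10⁶ m.
Vis-viva: v² = μ(2/r − 1/a) = 4.283×10¹³ × (5.388×10⁻⁷ − 1.179×10⁻⁷) = 1.802×10⁷ m²/s².
v = 4246 m/s = 4.246 km/s.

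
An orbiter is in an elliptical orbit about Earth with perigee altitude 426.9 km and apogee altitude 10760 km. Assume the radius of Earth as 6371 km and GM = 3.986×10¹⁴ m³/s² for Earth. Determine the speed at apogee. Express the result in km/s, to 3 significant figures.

v ≈ 3.64 km/s

r_p = 6371 + 426.9 = 6797.9 km = 6.7979×10⁶ m.
r_a = 6371 + 10760 = 17131 km = 1.7131×10⁷ m.
Semi-major axis a = (r_p + r_a)/2 = 11964 km = 1.196×10⁷ m.
Vis-viva: v² = μ(2/r − 1/a) = 3.986×10¹⁴ × (1.167×10⁻⁷ − 8.358×10⁻⁸) = 1.322×10⁷ m²/s².
v = 3636 m/s = 3.636 km/s.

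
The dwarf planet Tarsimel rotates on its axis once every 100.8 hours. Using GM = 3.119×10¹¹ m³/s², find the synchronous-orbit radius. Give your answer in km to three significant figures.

T = 100.8 hours = 3.629×10⁵ s.
A synchronous orbit has period T, so by Kepler's third law a = (μT²/4π²)^(1/3).
μT²/4π² = 3.119×10¹¹ × (3.629×10⁵)² / 39.48 = 1.040×10²¹ m³.
a = 1.013×10⁷ m = 10133 km.

r_sync ≈ 10100 km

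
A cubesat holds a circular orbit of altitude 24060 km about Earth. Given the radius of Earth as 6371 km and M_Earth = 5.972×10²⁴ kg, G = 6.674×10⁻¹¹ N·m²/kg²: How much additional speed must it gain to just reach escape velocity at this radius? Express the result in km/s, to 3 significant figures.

Δv ≈ 1.50 km/s

μ = GM = 6.674×10⁻¹¹ × 5.972×10²⁴ = 3.986×10¹⁴ m³/s².
r = 6371 + 24060 = 30431 km = 3.0431×10⁷ m.
Circular speed v_c = √(μ/r) = 3619 m/s.
Escape speed v_esc = √(2μ/r) = √2 × v_c = 5118 m/s.
Δv = v_esc − v_c = 1499 m/s = 1.499 km/s.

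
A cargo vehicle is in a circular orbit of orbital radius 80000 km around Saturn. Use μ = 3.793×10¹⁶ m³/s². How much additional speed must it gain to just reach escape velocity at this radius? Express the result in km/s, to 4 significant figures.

r = 80000 km = 8.000×10⁷ m.
Circular speed v_c = √(μ/r) = 21770 m/s.
Escape speed v_esc = √(2μ/r) = √2 × v_c = 30790 m/s.
Δv = v_esc − v_c = 9019 m/s = 9.019 km/s.

Δv ≈ 9.019 km/s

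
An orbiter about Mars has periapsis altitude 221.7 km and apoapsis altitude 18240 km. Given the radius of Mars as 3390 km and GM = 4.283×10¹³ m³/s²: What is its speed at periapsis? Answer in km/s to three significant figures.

v ≈ 4.51 km/s

r_p = 3390 + 221.7 = 3611.7 km = 3.6117×10⁶ m.
r_a = 3390 + 18240 = 21630 km = 2.1630×10⁷ m.
Semi-major axis a = (r_p + r_a)/2 = 12621 km = 1.262×10⁷ m.
Vis-viva: v² = μ(2/r − 1/a) = 4.283×10¹³ × (5.538×10⁻⁷ − 7.923×10⁻⁸) = 2.032×10⁷ m²/s².
v = 4508 m/s = 4.508 km/s.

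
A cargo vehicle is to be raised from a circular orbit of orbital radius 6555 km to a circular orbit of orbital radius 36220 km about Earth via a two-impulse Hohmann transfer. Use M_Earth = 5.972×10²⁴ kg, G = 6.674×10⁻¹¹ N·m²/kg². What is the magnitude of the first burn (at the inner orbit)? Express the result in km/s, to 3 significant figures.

Δv ≈ 2.35 km/s

μ = GM = 6.674×10⁻¹¹ × 5.972×10²⁴ = 3.986×10¹⁴ m³/s².
r₁ = 6555 km = 6.555×10⁶ m.
r₂ = 36220 km = 3.622×10⁷ m.
Transfer ellipse a_t = (r₁ + r₂)/2 = 2.139×10⁷ m.
At r₁: circular v_c1 = √(μ/r₁) = 7798 m/s; transfer-perigee v_p = √[μ(2/r₁ − 1/a_t)] = 10150 m/s.
Δv₁ = v_p − v_c1 = 2350 m/s.
= 2.350 km/s.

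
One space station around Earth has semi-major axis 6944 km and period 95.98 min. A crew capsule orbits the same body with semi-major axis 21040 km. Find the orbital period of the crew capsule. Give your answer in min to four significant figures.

Kepler's third law: T² ∝ a³, so T₂ = T₁ (a₂/a₁)^(3/2).
a₂/a₁ = 3.030, (a₂/a₁)^(3/2) = 5.274.
T₂ = 95.98 × 5.274 = 506.2 min.

T₂ ≈ 506.2 min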